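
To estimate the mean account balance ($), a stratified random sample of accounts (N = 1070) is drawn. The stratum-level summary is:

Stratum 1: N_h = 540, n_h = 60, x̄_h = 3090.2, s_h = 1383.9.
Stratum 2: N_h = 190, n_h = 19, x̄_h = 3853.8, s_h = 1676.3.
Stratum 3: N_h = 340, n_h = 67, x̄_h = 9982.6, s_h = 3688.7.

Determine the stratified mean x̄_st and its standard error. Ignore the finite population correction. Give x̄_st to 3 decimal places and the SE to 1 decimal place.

x̄_st ≈ 5415.901, SE ≈ 182.5

x̄_st = Σ W_h x̄_h = (540·3090.2 + 190·3853.8 + 340·9982.6)/1070 = 5415.90093
V̂(x̄_st) = Σ W_h² s_h²/n_h, with W_h = N_h/N and N = 1070:
  stratum 1: (540/1070)²·1383.9²/60 = 8129.77
  stratum 2: (190/1070)²·1676.3²/19 = 4663.26
  stratum 3: (340/1070)²·3688.7²/67 = 20505.1
V̂(x̄_st) = 33298.1
SE(x̄_st) = √33298.1 = 182.478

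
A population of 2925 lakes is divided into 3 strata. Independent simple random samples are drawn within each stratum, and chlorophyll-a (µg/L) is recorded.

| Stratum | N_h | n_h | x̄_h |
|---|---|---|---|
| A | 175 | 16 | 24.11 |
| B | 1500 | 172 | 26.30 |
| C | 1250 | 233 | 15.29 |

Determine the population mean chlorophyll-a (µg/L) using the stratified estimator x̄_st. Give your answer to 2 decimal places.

N = Σ N_h = 2925. Stratum weights W_h = N_h/N.
x̄_st = (175·24.11 + 1500·26.30 + 1250·15.29) / 2925 = 21.4638

x̄_st ≈ 21.46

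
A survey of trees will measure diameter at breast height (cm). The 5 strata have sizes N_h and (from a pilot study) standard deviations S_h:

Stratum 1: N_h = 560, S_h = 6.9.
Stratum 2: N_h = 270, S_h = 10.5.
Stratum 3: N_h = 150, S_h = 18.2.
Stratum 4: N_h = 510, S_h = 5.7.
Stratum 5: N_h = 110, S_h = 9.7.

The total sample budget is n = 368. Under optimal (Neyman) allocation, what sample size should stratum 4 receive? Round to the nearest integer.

80

Neyman allocation: n_h = n · N_h S_h / Σ N_i S_i, with n = 368.
  stratum 1: N_h·S_h = 560·6.9 = 3864.00
  stratum 2: N_h·S_h = 270·10.5 = 2835.00
  stratum 3: N_h·S_h = 150·18.2 = 2730.00
  stratum 4: N_h·S_h = 510·5.7 = 2907.00
  stratum 5: N_h·S_h = 110·9.7 = 1067.00
Σ N_h S_h = 13403.00
n for stratum 4 = 368·2907.00/13403.00 = 79.816 → 80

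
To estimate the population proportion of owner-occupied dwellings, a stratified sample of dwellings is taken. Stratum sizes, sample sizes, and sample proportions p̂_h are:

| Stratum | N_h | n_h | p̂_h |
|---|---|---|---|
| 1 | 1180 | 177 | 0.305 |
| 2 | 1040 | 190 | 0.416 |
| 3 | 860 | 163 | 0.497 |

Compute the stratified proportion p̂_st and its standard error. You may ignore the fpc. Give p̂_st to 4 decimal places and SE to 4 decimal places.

N = 3080; stratum weights W_h = N_h/N.
p̂_st = Σ W_h p̂_h = (1180·0.305 + 1040·0.416 + 860·0.497)/3080 = 0.39609
V̂(p̂_st) = Σ W_h² p̂_h(1−p̂_h)/(n_h−1):
  stratum 1: (1180/3080)²·0.305·0.695/176 = 0.000176781
  stratum 2: (1040/3080)²·0.416·0.584/189 = 0.000146558
  stratum 3: (860/3080)²·0.497·0.503/162 = 0.000120311
V̂(p̂_st) = 0.000443649; SE = √V̂ = 0.021063

p̂_st ≈ 0.3961, SE ≈ 0.0211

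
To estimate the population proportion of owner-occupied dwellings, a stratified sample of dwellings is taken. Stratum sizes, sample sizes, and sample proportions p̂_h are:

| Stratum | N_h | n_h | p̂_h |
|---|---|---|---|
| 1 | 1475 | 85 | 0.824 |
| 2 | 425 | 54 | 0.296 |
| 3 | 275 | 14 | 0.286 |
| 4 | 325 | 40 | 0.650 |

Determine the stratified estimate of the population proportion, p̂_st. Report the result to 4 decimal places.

p̂_st ≈ 0.6524

N = 2500; stratum weights W_h = N_h/N.
p̂_st = Σ W_h p̂_h = (1475·0.824 + 425·0.296 + 275·0.286 + 325·0.650)/2500 = 0.65244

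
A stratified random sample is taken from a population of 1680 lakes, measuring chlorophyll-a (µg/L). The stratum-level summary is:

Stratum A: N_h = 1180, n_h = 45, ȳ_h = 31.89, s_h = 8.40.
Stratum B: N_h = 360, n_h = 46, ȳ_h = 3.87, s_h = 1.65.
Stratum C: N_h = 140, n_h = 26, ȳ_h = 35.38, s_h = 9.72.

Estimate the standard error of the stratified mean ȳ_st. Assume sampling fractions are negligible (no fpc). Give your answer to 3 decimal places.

V̂(ȳ_st) = Σ W_h² s_h²/n_h, with W_h = N_h/N and N = 1680:
  stratum A: (1180/1680)²·8.40²/45 = 0.773556
  stratum B: (360/1680)²·1.65²/46 = 0.00271767
  stratum C: (140/1680)²·9.72²/26 = 0.0252346
V̂(ȳ_st) = 0.801508
SE(ȳ_st) = √0.801508 = 0.89527

SE(ȳ_st) ≈ 0.895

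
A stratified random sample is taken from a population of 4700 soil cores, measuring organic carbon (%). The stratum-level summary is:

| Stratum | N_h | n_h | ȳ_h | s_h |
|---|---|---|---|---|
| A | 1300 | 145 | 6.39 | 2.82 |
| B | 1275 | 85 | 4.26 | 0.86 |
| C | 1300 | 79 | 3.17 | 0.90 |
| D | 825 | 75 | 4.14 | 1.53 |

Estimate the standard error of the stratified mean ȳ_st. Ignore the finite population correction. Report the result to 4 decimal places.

V̂(ȳ_st) = Σ W_h² s_h²/n_h, with W_h = N_h/N and N = 4700:
  stratum A: (1300/4700)²·2.82²/145 = 0.00419586
  stratum B: (1275/4700)²·0.86²/85 = 0.000640328
  stratum C: (1300/4700)²·0.90²/79 = 0.00078442
  stratum D: (825/4700)²·1.53²/75 = 0.000961687
V̂(ȳ_st) = 0.0065823
SE(ȳ_st) = √0.0065823 = 0.0811314

SE(ȳ_st) ≈ 0.0811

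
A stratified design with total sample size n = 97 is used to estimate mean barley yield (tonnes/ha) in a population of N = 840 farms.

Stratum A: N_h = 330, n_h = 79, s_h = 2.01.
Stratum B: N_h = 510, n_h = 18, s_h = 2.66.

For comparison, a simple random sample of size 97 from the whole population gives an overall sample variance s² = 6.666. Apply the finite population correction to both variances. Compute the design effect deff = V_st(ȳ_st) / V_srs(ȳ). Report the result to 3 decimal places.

V̂(ȳ_st) = Σ W_h² (1 − n_h/N_h) s_h²/n_h, with W_h = N_h/N and N = 840:
  stratum A: (330/840)²·(1 − 79/330)·2.01²/79 = 0.00600336
  stratum B: (510/840)²·(1 − 18/510)·2.66²/18 = 0.139787
V_st = 0.145791
V_srs = (1 − 97/840)·6.666/97 = 0.0607859
deff = V_st / V_srs = 0.145791/0.0607859 = 2.3984

deff ≈ 2.398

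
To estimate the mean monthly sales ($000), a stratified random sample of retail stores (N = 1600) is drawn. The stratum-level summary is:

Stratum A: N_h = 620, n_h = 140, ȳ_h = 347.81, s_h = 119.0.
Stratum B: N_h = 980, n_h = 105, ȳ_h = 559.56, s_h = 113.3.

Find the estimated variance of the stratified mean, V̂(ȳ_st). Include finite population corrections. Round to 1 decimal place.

V̂(ȳ_st) = Σ W_h² (1 − n_h/N_h) s_h²/n_h, with W_h = N_h/N and N = 1600:
  stratum A: (620/1600)²·(1 − 140/620)·119.0²/140 = 11.7587
  stratum B: (980/1600)²·(1 − 105/980)·113.3²/105 = 40.951
V̂(ȳ_st) = 52.7097

V̂(ȳ_st) ≈ 52.7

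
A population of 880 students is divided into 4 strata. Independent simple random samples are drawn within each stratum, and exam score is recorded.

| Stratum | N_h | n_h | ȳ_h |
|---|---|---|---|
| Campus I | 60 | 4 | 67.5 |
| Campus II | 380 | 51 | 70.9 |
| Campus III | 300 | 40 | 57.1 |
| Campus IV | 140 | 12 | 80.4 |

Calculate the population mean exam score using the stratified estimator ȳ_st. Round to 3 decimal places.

N = Σ N_h = 880. Stratum weights W_h = N_h/N.
ȳ_st = (60·67.5 + 380·70.9 + 300·57.1 + 140·80.4) / 880 = 67.47500

ȳ_st ≈ 67.475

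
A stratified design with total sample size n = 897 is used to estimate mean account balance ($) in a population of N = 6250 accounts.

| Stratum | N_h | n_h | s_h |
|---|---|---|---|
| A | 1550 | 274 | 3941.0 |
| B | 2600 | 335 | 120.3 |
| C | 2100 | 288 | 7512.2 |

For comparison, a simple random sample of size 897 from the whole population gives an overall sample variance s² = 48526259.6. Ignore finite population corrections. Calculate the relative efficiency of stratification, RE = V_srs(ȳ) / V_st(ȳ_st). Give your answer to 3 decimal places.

V̂(ȳ_st) = Σ W_h² s_h²/n_h, with W_h = N_h/N and N = 6250:
  stratum A: (1550/6250)²·3941.0²/274 = 3486.31
  stratum B: (2600/6250)²·120.3²/335 = 7.47607
  stratum C: (2100/6250)²·7512.2²/288 = 22121.8
V_st = 25615.6
V_srs = s²/n = 48526259.6/897 = 54098.4
Relative efficiency = V_srs / V_st = 54098.4/25615.6 = 2.1119

RE ≈ 2.112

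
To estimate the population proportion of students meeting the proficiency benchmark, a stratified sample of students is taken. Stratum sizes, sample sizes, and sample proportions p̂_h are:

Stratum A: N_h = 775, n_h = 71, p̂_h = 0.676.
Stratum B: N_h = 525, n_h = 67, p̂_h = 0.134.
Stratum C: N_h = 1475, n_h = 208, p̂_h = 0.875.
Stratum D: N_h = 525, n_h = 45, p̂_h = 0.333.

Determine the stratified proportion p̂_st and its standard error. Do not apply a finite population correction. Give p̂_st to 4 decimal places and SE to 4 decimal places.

N = 3300; stratum weights W_h = N_h/N.
p̂_st = Σ W_h p̂_h = (775·0.676 + 525·0.134 + 1475·0.875 + 525·0.333)/3300 = 0.62415
V̂(p̂_st) = Σ W_h² p̂_h(1−p̂_h)/(n_h−1):
  stratum A: (775/3300)²·0.676·0.324/70 = 0.000172572
  stratum B: (525/3300)²·0.134·0.866/66 = 4.4501e-05
  stratum C: (1475/3300)²·0.875·0.125/207 = 0.000105561
  stratum D: (525/3300)²·0.333·0.667/44 = 0.000127764
V̂(p̂_st) = 0.000450397; SE = √V̂ = 0.0212226

p̂_st ≈ 0.6242, SE ≈ 0.0212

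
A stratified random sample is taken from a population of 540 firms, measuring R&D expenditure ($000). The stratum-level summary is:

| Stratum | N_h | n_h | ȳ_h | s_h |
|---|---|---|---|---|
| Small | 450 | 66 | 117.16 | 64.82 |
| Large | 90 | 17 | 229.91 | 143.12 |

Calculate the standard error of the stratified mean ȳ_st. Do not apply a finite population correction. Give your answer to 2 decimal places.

V̂(ȳ_st) = Σ W_h² s_h²/n_h, with W_h = N_h/N and N = 540:
  stratum Small: (450/540)²·64.82²/66 = 44.2091
  stratum Large: (90/540)²·143.12²/17 = 33.4695
V̂(ȳ_st) = 77.6786
SE(ȳ_st) = √77.6786 = 8.81355

SE(ȳ_st) ≈ 8.81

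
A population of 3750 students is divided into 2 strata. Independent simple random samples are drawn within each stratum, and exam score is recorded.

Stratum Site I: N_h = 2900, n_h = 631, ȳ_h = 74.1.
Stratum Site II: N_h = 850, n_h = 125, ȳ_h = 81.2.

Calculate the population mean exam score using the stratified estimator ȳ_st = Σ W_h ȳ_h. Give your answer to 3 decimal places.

N = Σ N_h = 3750. Stratum weights W_h = N_h/N.
ȳ_st = (2900·74.1 + 850·81.2) / 3750 = 75.70933

ȳ_st ≈ 75.709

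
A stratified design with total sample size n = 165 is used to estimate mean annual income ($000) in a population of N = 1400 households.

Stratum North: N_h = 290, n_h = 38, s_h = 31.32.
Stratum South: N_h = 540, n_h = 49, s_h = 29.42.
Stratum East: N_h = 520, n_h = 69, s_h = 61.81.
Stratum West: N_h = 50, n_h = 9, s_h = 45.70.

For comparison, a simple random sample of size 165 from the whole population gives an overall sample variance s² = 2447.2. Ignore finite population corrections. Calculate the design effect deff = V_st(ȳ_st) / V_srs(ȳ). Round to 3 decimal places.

V̂(ȳ_st) = Σ W_h² s_h²/n_h, with W_h = N_h/N and N = 1400:
  stratum North: (290/1400)²·31.32²/38 = 1.10764
  stratum South: (540/1400)²·29.42²/49 = 2.62797
  stratum East: (520/1400)²·61.81²/69 = 7.63869
  stratum West: (50/1400)²·45.70²/9 = 0.295988
V_st = 11.6703
V_srs = s²/n = 2447.2/165 = 14.8315
deff = V_st / V_srs = 11.6703/14.8315 = 0.7869

deff ≈ 0.787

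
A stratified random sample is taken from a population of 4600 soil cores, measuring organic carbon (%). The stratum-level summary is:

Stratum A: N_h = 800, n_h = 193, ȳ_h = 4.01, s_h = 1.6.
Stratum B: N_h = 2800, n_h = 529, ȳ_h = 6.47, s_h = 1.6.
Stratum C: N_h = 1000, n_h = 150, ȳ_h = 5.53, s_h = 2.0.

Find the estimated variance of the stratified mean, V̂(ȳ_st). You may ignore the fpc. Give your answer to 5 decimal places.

V̂(ȳ_st) ≈ 0.00345

V̂(ȳ_st) = Σ W_h² s_h²/n_h, with W_h = N_h/N and N = 4600:
  stratum A: (800/4600)²·1.6²/193 = 0.000401187
  stratum B: (2800/4600)²·1.6²/529 = 0.00179302
  stratum C: (1000/4600)²·2.0²/150 = 0.00126024
V̂(ȳ_st) = 0.00345444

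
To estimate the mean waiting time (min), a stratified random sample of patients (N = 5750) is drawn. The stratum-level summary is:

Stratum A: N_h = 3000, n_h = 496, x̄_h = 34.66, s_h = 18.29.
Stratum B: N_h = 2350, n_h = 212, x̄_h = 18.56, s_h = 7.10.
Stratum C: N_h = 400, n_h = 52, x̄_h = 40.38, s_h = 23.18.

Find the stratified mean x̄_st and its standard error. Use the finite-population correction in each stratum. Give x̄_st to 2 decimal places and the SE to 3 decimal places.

x̄_st ≈ 28.48, SE ≈ 0.483

x̄_st = Σ W_h x̄_h = (3000·34.66 + 2350·18.56 + 400·40.38)/5750 = 28.47791
V̂(x̄_st) = Σ W_h² (1 − n_h/N_h) s_h²/n_h, with W_h = N_h/N and N = 5750:
  stratum A: (3000/5750)²·(1 − 496/3000)·18.29²/496 = 0.153238
  stratum B: (2350/5750)²·(1 − 212/2350)·7.10²/212 = 0.0361344
  stratum C: (400/5750)²·(1 − 52/400)·23.18²/52 = 0.0435038
V̂(x̄_st) = 0.232876
SE(x̄_st) = √0.232876 = 0.482572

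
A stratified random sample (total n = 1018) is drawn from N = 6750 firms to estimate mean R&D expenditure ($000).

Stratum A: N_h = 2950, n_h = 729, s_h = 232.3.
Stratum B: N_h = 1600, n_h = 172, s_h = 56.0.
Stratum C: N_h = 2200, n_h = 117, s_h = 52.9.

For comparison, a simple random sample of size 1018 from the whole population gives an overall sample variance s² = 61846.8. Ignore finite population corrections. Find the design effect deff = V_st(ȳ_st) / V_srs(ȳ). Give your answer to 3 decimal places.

deff ≈ 0.291

V̂(ȳ_st) = Σ W_h² s_h²/n_h, with W_h = N_h/N and N = 6750:
  stratum A: (2950/6750)²·232.3²/729 = 14.1386
  stratum B: (1600/6750)²·56.0²/172 = 1.02442
  stratum C: (2200/6750)²·52.9²/117 = 2.54076
V_st = 17.7038
V_srs = s²/n = 61846.8/1018 = 60.7532
deff = V_st / V_srs = 17.7038/60.7532 = 0.2914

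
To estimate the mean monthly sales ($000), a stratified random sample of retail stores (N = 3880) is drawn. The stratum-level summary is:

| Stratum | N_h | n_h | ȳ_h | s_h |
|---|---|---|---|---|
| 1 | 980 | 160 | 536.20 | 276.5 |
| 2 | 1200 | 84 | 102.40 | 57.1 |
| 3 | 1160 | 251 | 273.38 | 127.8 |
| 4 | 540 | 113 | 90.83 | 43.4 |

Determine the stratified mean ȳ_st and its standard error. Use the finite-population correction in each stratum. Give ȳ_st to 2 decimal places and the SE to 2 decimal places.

ȳ_st ≈ 261.48, SE ≈ 5.81

ȳ_st = Σ W_h ȳ_h = (980·536.20 + 1200·102.40 + 1160·273.38 + 540·90.83)/3880 = 261.47552
V̂(ȳ_st) = Σ W_h² (1 − n_h/N_h) s_h²/n_h, with W_h = N_h/N and N = 3880:
  stratum 1: (980/3880)²·(1 − 160/980)·276.5²/160 = 25.5063
  stratum 2: (1200/3880)²·(1 − 84/1200)·57.1²/84 = 3.45283
  stratum 3: (1160/3880)²·(1 − 251/1160)·127.8²/251 = 4.55771
  stratum 4: (540/3880)²·(1 − 113/540)·43.4²/113 = 0.255305
V̂(ȳ_st) = 33.7721
SE(ȳ_st) = √33.7721 = 5.81138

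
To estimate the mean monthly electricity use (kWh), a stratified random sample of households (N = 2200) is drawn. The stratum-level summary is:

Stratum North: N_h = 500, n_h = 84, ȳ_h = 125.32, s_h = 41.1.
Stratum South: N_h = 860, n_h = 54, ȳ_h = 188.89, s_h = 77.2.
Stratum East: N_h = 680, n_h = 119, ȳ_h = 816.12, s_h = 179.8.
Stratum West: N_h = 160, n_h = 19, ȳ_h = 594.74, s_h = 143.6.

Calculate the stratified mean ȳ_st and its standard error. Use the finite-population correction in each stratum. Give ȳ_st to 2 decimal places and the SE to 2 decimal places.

ȳ_st ≈ 397.83, SE ≈ 6.57

ȳ_st = Σ W_h ȳ_h = (500·125.32 + 860·188.89 + 680·816.12 + 160·594.74)/2200 = 397.82973
V̂(ȳ_st) = Σ W_h² (1 − n_h/N_h) s_h²/n_h, with W_h = N_h/N and N = 2200:
  stratum North: (500/2200)²·(1 − 84/500)·41.1²/84 = 0.864216
  stratum South: (860/2200)²·(1 − 54/860)·77.2²/54 = 15.8063
  stratum East: (680/2200)²·(1 − 119/680)·179.8²/119 = 21.4121
  stratum West: (160/2200)²·(1 − 19/160)·143.6²/19 = 5.05882
V̂(ȳ_st) = 43.1414
SE(ȳ_st) = √43.1414 = 6.56821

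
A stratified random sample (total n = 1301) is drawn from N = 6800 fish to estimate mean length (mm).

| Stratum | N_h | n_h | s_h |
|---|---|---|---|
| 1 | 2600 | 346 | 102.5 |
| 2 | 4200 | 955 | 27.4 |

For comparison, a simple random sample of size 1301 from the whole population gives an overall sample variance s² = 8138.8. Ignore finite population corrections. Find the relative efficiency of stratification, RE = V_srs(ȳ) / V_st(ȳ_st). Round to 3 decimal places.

V̂(ȳ_st) = Σ W_h² s_h²/n_h, with W_h = N_h/N and N = 6800:
  stratum 1: (2600/6800)²·102.5²/346 = 4.43916
  stratum 2: (4200/6800)²·27.4²/955 = 0.299901
V_st = 4.73906
V_srs = s²/n = 8138.8/1301 = 6.2558
Relative efficiency = V_srs / V_st = 6.2558/4.73906 = 1.3201

RE ≈ 1.320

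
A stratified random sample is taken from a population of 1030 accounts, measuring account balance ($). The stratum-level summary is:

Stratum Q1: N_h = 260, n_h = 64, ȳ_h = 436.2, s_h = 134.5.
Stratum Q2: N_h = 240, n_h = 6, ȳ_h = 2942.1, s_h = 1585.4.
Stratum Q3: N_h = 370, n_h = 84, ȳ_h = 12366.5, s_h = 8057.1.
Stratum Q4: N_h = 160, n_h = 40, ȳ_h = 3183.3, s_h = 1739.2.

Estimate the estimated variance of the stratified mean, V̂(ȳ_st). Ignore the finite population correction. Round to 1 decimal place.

V̂(ȳ_st) = Σ W_h² s_h²/n_h, with W_h = N_h/N and N = 1030:
  stratum Q1: (260/1030)²·134.5²/64 = 18.011
  stratum Q2: (240/1030)²·1585.4²/6 = 22744.4
  stratum Q3: (370/1030)²·8057.1²/84 = 99725.7
  stratum Q4: (160/1030)²·1739.2²/40 = 1824.76
V̂(ȳ_st) = 124313

V̂(ȳ_st) ≈ 124312.9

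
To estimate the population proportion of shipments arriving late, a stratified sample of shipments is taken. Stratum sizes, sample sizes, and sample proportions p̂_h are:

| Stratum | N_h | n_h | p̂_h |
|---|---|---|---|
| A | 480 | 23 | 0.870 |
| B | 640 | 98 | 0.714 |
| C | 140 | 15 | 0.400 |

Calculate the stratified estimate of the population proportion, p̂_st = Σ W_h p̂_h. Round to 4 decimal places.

N = 1260; stratum weights W_h = N_h/N.
p̂_st = Σ W_h p̂_h = (480·0.870 + 640·0.714 + 140·0.400)/1260 = 0.73854

p̂_st ≈ 0.7385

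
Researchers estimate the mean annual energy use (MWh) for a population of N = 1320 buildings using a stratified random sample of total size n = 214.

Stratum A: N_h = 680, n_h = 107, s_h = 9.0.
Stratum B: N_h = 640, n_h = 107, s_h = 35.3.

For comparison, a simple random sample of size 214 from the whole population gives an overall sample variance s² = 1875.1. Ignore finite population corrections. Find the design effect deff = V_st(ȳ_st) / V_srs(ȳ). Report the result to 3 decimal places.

V̂(ȳ_st) = Σ W_h² s_h²/n_h, with W_h = N_h/N and N = 1320:
  stratum A: (680/1320)²·9.0²/107 = 0.200896
  stratum B: (640/1320)²·35.3²/107 = 2.73765
V_st = 2.93854
V_srs = s²/n = 1875.1/214 = 8.76215
deff = V_st / V_srs = 2.93854/8.76215 = 0.3354

deff ≈ 0.335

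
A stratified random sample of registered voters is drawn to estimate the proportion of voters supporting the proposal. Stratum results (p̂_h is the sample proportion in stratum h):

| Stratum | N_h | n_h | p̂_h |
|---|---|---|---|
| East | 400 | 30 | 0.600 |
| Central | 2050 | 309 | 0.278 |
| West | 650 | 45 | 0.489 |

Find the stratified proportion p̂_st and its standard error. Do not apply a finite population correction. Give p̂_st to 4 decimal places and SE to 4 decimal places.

N = 3100; stratum weights W_h = N_h/N.
p̂_st = Σ W_h p̂_h = (400·0.600 + 2050·0.278 + 650·0.489)/3100 = 0.36379
V̂(p̂_st) = Σ W_h² p̂_h(1−p̂_h)/(n_h−1):
  stratum East: (400/3100)²·0.600·0.400/29 = 0.000137788
  stratum Central: (2050/3100)²·0.278·0.722/308 = 0.000284981
  stratum West: (650/3100)²·0.489·0.511/44 = 0.000249678
V̂(p̂_st) = 0.000672446; SE = √V̂ = 0.0259316

p̂_st ≈ 0.3638, SE ≈ 0.0259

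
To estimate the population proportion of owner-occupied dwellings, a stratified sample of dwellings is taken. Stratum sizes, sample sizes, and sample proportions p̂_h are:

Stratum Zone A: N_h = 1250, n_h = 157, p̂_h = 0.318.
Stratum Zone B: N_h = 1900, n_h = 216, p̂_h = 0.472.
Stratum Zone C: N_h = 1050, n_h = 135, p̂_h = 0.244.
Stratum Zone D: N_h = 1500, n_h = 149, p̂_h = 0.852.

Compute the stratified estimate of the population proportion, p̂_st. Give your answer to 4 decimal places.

N = 5700; stratum weights W_h = N_h/N.
p̂_st = Σ W_h p̂_h = (1250·0.318 + 1900·0.472 + 1050·0.244 + 1500·0.852)/5700 = 0.49623

p̂_st ≈ 0.4962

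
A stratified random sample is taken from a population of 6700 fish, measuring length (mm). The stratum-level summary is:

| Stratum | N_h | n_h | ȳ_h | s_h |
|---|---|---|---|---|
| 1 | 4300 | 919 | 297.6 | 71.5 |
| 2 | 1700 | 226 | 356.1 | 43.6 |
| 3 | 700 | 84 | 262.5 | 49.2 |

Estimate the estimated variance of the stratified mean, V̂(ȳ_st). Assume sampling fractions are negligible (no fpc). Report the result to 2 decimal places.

V̂(ȳ_st) = Σ W_h² s_h²/n_h, with W_h = N_h/N and N = 6700:
  stratum 1: (4300/6700)²·71.5²/919 = 2.29131
  stratum 2: (1700/6700)²·43.6²/226 = 0.541518
  stratum 3: (700/6700)²·49.2²/84 = 0.314556
V̂(ȳ_st) = 3.14738

V̂(ȳ_st) ≈ 3.15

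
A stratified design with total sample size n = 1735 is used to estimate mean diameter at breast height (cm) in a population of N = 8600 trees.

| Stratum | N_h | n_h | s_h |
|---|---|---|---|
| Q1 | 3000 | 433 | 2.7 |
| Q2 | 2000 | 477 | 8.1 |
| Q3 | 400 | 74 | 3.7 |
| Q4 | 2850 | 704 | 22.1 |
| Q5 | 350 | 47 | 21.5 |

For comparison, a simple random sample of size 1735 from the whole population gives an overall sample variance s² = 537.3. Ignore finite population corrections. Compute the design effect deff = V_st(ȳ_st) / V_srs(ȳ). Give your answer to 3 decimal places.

deff ≈ 0.331

V̂(ȳ_st) = Σ W_h² s_h²/n_h, with W_h = N_h/N and N = 8600:
  stratum Q1: (3000/8600)²·2.7²/433 = 0.00204873
  stratum Q2: (2000/8600)²·8.1²/477 = 0.007439
  stratum Q3: (400/8600)²·3.7²/74 = 0.000400216
  stratum Q4: (2850/8600)²·22.1²/704 = 0.0761912
  stratum Q5: (350/8600)²·21.5²/47 = 0.0162899
V_st = 0.102369
V_srs = s²/n = 537.3/1735 = 0.309683
deff = V_st / V_srs = 0.102369/0.309683 = 0.3306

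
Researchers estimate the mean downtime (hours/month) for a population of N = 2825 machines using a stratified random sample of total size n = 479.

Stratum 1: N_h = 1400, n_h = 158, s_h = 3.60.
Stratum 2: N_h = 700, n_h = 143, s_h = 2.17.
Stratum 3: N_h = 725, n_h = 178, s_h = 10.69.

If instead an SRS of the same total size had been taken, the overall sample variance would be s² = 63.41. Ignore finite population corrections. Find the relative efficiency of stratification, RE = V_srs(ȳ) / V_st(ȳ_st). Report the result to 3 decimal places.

RE ≈ 2.054

V̂(ȳ_st) = Σ W_h² s_h²/n_h, with W_h = N_h/N and N = 2825:
  stratum 1: (1400/2825)²·3.60²/158 = 0.020145
  stratum 2: (700/2825)²·2.17²/143 = 0.00202182
  stratum 3: (725/2825)²·10.69²/178 = 0.0422838
V_st = 0.0644507
V_srs = s²/n = 63.41/479 = 0.13238
Relative efficiency = V_srs / V_st = 0.13238/0.0644507 = 2.0540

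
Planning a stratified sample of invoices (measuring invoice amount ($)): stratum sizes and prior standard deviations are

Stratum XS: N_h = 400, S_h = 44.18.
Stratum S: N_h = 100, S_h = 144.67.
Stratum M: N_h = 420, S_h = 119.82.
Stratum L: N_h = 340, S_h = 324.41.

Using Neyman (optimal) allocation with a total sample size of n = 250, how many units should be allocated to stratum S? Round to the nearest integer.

19

Neyman allocation: n_h = n · N_h S_h / Σ N_i S_i, with n = 250.
  stratum XS: N_h·S_h = 400·44.18 = 17672.00
  stratum S: N_h·S_h = 100·144.67 = 14467.00
  stratum M: N_h·S_h = 420·119.82 = 50324.40
  stratum L: N_h·S_h = 340·324.41 = 110299.40
Σ N_h S_h = 192762.80
n for stratum S = 250·14467.00/192762.80 = 18.763 → 19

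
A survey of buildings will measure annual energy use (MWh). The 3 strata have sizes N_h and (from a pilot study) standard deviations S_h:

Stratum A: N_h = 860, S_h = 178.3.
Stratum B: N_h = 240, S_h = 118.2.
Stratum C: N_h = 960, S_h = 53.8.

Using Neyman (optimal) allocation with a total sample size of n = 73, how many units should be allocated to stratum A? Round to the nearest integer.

48

Neyman allocation: n_h = n · N_h S_h / Σ N_i S_i, with n = 73.
  stratum A: N_h·S_h = 860·178.3 = 153338.00
  stratum B: N_h·S_h = 240·118.2 = 28368.00
  stratum C: N_h·S_h = 960·53.8 = 51648.00
Σ N_h S_h = 233354.00
n for stratum A = 73·153338.00/233354.00 = 47.969 → 48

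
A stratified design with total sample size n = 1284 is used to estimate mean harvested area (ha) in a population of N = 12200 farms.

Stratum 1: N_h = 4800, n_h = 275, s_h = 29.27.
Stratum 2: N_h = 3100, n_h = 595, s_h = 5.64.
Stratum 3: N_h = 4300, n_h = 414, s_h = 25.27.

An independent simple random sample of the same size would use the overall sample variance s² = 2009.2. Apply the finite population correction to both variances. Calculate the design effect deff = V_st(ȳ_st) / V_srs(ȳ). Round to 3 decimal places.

deff ≈ 0.450

V̂(ȳ_st) = Σ W_h² (1 − n_h/N_h) s_h²/n_h, with W_h = N_h/N and N = 12200:
  stratum 1: (4800/12200)²·(1 − 275/4800)·29.27²/275 = 0.454625
  stratum 2: (3100/12200)²·(1 − 595/3100)·5.64²/595 = 0.00278927
  stratum 3: (4300/12200)²·(1 − 414/4300)·25.27²/414 = 0.173166
V_st = 0.630579
V_srs = (1 − 1284/12200)·2009.2/1284 = 1.40011
deff = V_st / V_srs = 0.630579/1.40011 = 0.4504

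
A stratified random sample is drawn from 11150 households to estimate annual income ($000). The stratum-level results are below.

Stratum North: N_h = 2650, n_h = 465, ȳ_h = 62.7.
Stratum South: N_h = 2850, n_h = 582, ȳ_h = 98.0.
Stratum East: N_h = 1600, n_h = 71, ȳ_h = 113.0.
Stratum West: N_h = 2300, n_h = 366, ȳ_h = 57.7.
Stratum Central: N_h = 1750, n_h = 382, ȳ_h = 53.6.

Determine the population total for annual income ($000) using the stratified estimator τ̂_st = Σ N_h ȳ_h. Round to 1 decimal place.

τ̂_st ≈ 852765.0

τ̂_st = Σ N_h ȳ_h = 2650·62.7 + 2850·98.0 + 1600·113.0 + 2300·57.7 + 1750·53.6 = 852765.0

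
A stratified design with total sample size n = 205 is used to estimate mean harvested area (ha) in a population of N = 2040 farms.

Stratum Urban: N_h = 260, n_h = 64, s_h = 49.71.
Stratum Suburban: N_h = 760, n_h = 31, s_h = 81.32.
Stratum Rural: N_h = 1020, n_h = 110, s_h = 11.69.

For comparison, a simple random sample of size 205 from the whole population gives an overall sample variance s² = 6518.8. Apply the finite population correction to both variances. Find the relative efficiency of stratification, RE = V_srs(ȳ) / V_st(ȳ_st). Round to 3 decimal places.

RE ≈ 0.981

V̂(ȳ_st) = Σ W_h² (1 − n_h/N_h) s_h²/n_h, with W_h = N_h/N and N = 2040:
  stratum Urban: (260/2040)²·(1 − 64/260)·49.71²/64 = 0.472799
  stratum Suburban: (760/2040)²·(1 − 31/760)·81.32²/31 = 28.3997
  stratum Rural: (1020/2040)²·(1 − 110/1020)·11.69²/110 = 0.277088
V_st = 29.1496
V_srs = (1 − 205/2040)·6518.8/205 = 28.6035
Relative efficiency = V_srs / V_st = 28.6035/29.1496 = 0.9813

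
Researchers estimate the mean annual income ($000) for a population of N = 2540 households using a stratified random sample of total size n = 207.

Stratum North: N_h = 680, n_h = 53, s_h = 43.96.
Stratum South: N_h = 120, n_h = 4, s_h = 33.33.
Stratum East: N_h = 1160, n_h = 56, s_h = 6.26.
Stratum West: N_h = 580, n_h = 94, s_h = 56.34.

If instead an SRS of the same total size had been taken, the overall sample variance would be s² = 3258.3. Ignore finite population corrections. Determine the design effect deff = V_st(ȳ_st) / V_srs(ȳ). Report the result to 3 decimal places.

deff ≈ 0.327

V̂(ȳ_st) = Σ W_h² s_h²/n_h, with W_h = N_h/N and N = 2540:
  stratum North: (680/2540)²·43.96²/53 = 2.6133
  stratum South: (120/2540)²·33.33²/4 = 0.619877
  stratum East: (1160/2540)²·6.26²/56 = 0.145952
  stratum West: (580/2540)²·56.34²/94 = 1.76074
V_st = 5.13987
V_srs = s²/n = 3258.3/207 = 15.7406
deff = V_st / V_srs = 5.13987/15.7406 = 0.3265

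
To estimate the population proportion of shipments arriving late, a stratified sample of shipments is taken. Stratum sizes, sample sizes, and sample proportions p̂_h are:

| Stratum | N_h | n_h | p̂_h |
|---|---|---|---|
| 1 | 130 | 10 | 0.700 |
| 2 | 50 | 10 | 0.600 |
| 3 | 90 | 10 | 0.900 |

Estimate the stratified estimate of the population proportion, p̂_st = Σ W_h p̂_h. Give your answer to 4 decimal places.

N = 270; stratum weights W_h = N_h/N.
p̂_st = Σ W_h p̂_h = (130·0.700 + 50·0.600 + 90·0.900)/270 = 0.74815

p̂_st ≈ 0.7481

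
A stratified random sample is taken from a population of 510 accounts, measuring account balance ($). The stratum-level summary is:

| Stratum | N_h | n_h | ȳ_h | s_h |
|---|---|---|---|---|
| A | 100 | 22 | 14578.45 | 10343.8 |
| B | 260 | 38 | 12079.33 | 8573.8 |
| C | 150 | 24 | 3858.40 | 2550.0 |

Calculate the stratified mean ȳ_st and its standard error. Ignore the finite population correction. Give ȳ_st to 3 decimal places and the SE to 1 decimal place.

ȳ_st ≈ 10151.433, SE ≈ 844.5

ȳ_st = Σ W_h ȳ_h = (100·14578.45 + 260·12079.33 + 150·3858.40)/510 = 10151.43294
V̂(ȳ_st) = Σ W_h² s_h²/n_h, with W_h = N_h/N and N = 510:
  stratum A: (100/510)²·10343.8²/22 = 186981
  stratum B: (260/510)²·8573.8²/38 = 502770
  stratum C: (150/510)²·2550.0²/24 = 23437.5
V̂(ȳ_st) = 713188
SE(ȳ_st) = √713188 = 844.505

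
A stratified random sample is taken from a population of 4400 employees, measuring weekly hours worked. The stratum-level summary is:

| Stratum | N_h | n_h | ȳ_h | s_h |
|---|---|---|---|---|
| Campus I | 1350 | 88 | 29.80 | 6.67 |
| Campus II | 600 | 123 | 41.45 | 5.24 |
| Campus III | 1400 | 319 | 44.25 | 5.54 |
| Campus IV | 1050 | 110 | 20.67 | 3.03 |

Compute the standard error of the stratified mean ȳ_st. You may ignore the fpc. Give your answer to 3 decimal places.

SE(ȳ_st) ≈ 0.257

V̂(ȳ_st) = Σ W_h² s_h²/n_h, with W_h = N_h/N and N = 4400:
  stratum Campus I: (1350/4400)²·6.67²/88 = 0.0475917
  stratum Campus II: (600/4400)²·5.24²/123 = 0.00415102
  stratum Campus III: (1400/4400)²·5.54²/319 = 0.00974046
  stratum Campus IV: (1050/4400)²·3.03²/110 = 0.00475298
V̂(ȳ_st) = 0.0662362
SE(ȳ_st) = √0.0662362 = 0.257364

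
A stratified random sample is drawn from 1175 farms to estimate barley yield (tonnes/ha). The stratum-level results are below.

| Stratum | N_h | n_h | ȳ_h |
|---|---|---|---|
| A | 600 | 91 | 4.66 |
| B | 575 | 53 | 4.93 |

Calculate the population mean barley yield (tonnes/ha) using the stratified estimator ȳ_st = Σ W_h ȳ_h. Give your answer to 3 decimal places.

ȳ_st ≈ 4.792

N = Σ N_h = 1175. Stratum weights W_h = N_h/N.
ȳ_st = (600·4.66 + 575·4.93) / 1175 = 4.79213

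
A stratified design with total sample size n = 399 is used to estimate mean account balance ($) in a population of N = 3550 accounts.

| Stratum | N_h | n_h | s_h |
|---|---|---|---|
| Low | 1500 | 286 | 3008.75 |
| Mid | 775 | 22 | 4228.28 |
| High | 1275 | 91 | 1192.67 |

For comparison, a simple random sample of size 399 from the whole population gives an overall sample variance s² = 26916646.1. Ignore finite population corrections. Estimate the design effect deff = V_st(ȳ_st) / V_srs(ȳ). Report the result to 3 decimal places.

V̂(ȳ_st) = Σ W_h² s_h²/n_h, with W_h = N_h/N and N = 3550:
  stratum Low: (1500/3550)²·3008.75²/286 = 5651.09
  stratum Mid: (775/3550)²·4228.28²/22 = 38730.4
  stratum High: (1275/3550)²·1192.67²/91 = 2016.34
V_st = 46397.8
V_srs = s²/n = 26916646.1/399 = 67460.3
deff = V_st / V_srs = 46397.8/67460.3 = 0.6878

deff ≈ 0.688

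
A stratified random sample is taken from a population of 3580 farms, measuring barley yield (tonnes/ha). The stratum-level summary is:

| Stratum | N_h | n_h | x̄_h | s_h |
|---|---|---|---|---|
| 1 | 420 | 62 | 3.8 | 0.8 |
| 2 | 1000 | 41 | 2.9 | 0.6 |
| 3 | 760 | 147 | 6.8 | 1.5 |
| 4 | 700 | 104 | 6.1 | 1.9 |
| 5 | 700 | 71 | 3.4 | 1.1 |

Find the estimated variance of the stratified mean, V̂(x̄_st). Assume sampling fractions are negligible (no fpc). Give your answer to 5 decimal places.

V̂(x̄_st) ≈ 0.00350

V̂(x̄_st) = Σ W_h² s_h²/n_h, with W_h = N_h/N and N = 3580:
  stratum 1: (420/3580)²·0.8²/62 = 0.000142076
  stratum 2: (1000/3580)²·0.6²/41 = 0.000685098
  stratum 3: (760/3580)²·1.5²/147 = 0.000689805
  stratum 4: (700/3580)²·1.9²/104 = 0.0013271
  stratum 5: (700/3580)²·1.1²/71 = 0.000651564
V̂(x̄_st) = 0.00349564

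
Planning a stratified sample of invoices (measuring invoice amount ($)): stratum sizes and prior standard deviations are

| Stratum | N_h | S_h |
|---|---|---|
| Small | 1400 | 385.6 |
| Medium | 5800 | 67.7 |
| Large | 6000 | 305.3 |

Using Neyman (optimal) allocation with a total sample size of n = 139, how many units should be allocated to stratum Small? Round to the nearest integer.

27

Neyman allocation: n_h = n · N_h S_h / Σ N_i S_i, with n = 139.
  stratum Small: N_h·S_h = 1400·385.6 = 539840.00
  stratum Medium: N_h·S_h = 5800·67.7 = 392660.00
  stratum Large: N_h·S_h = 6000·305.3 = 1831800.00
Σ N_h S_h = 2764300.00
n for stratum Small = 139·539840.00/2764300.00 = 27.145 → 27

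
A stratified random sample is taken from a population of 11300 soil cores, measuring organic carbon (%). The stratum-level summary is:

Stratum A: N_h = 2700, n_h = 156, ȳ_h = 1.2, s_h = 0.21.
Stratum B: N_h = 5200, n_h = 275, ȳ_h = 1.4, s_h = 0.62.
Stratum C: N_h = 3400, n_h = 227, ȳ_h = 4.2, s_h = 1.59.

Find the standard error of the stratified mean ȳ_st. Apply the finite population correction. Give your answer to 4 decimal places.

V̂(ȳ_st) = Σ W_h² (1 − n_h/N_h) s_h²/n_h, with W_h = N_h/N and N = 11300:
  stratum A: (2700/11300)²·(1 − 156/2700)·0.21²/156 = 1.52068e-05
  stratum B: (5200/11300)²·(1 − 275/5200)·0.62²/275 = 0.000280352
  stratum C: (3400/11300)²·(1 − 227/3400)·1.59²/227 = 0.000940937
V̂(ȳ_st) = 0.0012365
SE(ȳ_st) = √0.0012365 = 0.0351638

SE(ȳ_st) ≈ 0.0352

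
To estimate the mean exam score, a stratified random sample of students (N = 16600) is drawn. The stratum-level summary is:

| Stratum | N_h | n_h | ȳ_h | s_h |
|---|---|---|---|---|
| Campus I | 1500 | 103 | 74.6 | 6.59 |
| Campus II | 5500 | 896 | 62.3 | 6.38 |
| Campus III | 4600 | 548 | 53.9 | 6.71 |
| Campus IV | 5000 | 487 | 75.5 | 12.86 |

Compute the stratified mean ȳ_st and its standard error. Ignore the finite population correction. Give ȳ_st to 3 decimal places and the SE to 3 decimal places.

ȳ_st = Σ W_h ȳ_h = (1500·74.6 + 5500·62.3 + 4600·53.9 + 5000·75.5)/16600 = 65.05964
V̂(ȳ_st) = Σ W_h² s_h²/n_h, with W_h = N_h/N and N = 16600:
  stratum Campus I: (1500/16600)²·6.59²/103 = 0.00344271
  stratum Campus II: (5500/16600)²·6.38²/896 = 0.00498704
  stratum Campus III: (4600/16600)²·6.71²/548 = 0.00630905
  stratum Campus IV: (5000/16600)²·12.86²/487 = 0.0308089
V̂(ȳ_st) = 0.0455477
SE(ȳ_st) = √0.0455477 = 0.213419

ȳ_st ≈ 65.060, SE ≈ 0.213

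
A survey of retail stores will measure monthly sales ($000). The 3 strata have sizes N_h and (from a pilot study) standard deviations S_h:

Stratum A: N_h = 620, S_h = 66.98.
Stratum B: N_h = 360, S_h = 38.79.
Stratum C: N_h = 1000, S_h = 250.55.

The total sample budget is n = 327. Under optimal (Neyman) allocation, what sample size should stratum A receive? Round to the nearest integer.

44

Neyman allocation: n_h = n · N_h S_h / Σ N_i S_i, with n = 327.
  stratum A: N_h·S_h = 620·66.98 = 41527.60
  stratum B: N_h·S_h = 360·38.79 = 13964.40
  stratum C: N_h·S_h = 1000·250.55 = 250550.00
Σ N_h S_h = 306042.00
n for stratum A = 327·41527.60/306042.00 = 44.371 → 44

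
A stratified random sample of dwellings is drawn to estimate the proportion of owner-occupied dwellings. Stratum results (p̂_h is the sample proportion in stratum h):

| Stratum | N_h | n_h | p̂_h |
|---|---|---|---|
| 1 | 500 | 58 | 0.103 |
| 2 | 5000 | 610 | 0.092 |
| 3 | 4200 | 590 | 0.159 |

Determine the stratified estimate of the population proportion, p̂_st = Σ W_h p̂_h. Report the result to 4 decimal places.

N = 9700; stratum weights W_h = N_h/N.
p̂_st = Σ W_h p̂_h = (500·0.103 + 5000·0.092 + 4200·0.159)/9700 = 0.12158

p̂_st ≈ 0.1216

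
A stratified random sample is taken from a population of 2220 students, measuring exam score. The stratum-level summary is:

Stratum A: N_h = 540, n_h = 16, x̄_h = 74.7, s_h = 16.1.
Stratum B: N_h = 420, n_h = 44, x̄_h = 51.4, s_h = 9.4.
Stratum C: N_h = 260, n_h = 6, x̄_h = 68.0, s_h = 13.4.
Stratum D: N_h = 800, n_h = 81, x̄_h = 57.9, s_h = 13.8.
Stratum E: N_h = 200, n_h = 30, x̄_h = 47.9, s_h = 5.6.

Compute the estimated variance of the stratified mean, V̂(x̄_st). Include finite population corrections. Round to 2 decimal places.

V̂(x̄_st) ≈ 1.68

V̂(x̄_st) = Σ W_h² (1 − n_h/N_h) s_h²/n_h, with W_h = N_h/N and N = 2220:
  stratum A: (540/2220)²·(1 − 16/540)·16.1²/16 = 0.930145
  stratum B: (420/2220)²·(1 − 44/420)·9.4²/44 = 0.0643479
  stratum C: (260/2220)²·(1 − 6/260)·13.4²/6 = 0.401014
  stratum D: (800/2220)²·(1 − 81/800)·13.8²/81 = 0.274401
  stratum E: (200/2220)²·(1 − 30/200)·5.6²/30 = 0.00721154
V̂(x̄_st) = 1.67712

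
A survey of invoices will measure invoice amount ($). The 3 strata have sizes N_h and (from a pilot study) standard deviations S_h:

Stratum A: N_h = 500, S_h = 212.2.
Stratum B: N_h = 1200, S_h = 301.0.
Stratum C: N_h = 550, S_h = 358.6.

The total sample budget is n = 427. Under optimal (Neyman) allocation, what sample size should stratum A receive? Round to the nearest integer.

Neyman allocation: n_h = n · N_h S_h / Σ N_i S_i, with n = 427.
  stratum A: N_h·S_h = 500·212.2 = 106100.00
  stratum B: N_h·S_h = 1200·301.0 = 361200.00
  stratum C: N_h·S_h = 550·358.6 = 197230.00
Σ N_h S_h = 664530.00
n for stratum A = 427·106100.00/664530.00 = 68.176 → 68

68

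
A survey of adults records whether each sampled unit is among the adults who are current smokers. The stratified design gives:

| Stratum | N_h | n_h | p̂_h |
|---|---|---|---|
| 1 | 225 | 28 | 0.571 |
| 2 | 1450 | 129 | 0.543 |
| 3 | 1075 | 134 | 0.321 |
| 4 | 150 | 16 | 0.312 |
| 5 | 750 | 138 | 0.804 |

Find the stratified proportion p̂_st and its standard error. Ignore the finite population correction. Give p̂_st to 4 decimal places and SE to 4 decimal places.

p̂_st ≈ 0.5235, SE ≈ 0.0236

N = 3650; stratum weights W_h = N_h/N.
p̂_st = Σ W_h p̂_h = (225·0.571 + 1450·0.543 + 1075·0.321 + 150·0.312 + 750·0.804)/3650 = 0.52348
V̂(p̂_st) = Σ W_h² p̂_h(1−p̂_h)/(n_h−1):
  stratum 1: (225/3650)²·0.571·0.429/27 = 3.44754e-05
  stratum 2: (1450/3650)²·0.543·0.457/128 = 0.000305954
  stratum 3: (1075/3650)²·0.321·0.679/133 = 0.000142152
  stratum 4: (150/3650)²·0.312·0.688/15 = 2.41684e-05
  stratum 5: (750/3650)²·0.804·0.196/137 = 4.85656e-05
V̂(p̂_st) = 0.000555316; SE = √V̂ = 0.0235651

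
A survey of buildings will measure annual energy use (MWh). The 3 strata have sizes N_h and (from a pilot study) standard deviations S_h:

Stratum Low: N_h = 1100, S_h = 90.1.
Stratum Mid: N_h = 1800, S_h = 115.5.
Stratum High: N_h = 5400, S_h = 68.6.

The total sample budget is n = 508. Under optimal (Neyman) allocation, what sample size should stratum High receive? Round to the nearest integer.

278

Neyman allocation: n_h = n · N_h S_h / Σ N_i S_i, with n = 508.
  stratum Low: N_h·S_h = 1100·90.1 = 99110.00
  stratum Mid: N_h·S_h = 1800·115.5 = 207900.00
  stratum High: N_h·S_h = 5400·68.6 = 370440.00
Σ N_h S_h = 677450.00
n for stratum High = 508·370440.00/677450.00 = 277.782 → 278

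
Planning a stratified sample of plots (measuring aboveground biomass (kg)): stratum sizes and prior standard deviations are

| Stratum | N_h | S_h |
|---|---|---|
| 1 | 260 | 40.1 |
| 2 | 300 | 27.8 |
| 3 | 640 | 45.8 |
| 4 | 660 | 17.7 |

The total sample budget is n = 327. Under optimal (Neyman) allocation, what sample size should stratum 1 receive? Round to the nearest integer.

57

Neyman allocation: n_h = n · N_h S_h / Σ N_i S_i, with n = 327.
  stratum 1: N_h·S_h = 260·40.1 = 10426.00
  stratum 2: N_h·S_h = 300·27.8 = 8340.00
  stratum 3: N_h·S_h = 640·45.8 = 29312.00
  stratum 4: N_h·S_h = 660·17.7 = 11682.00
Σ N_h S_h = 59760.00
n for stratum 1 = 327·10426.00/59760.00 = 57.050 → 57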